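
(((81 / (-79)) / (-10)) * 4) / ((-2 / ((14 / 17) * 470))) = -106596 / 1343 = -79.37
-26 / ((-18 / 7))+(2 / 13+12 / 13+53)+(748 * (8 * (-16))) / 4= -23871.81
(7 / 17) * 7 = 49 / 17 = 2.88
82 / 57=1.44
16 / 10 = 8 / 5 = 1.60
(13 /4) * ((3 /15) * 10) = 13 /2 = 6.50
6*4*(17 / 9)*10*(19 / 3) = 25840 / 9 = 2871.11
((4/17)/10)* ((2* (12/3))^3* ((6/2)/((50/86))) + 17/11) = 1453906/23375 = 62.20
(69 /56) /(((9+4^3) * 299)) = 3 /53144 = 0.00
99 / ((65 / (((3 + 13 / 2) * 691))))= 1299771 / 130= 9998.24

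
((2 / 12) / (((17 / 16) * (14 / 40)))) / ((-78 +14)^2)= 5 / 45696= 0.00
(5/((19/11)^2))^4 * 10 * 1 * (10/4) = 3349357515625/16983563041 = 197.21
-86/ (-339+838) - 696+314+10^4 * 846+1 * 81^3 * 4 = 5282105532/ 499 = 10585381.83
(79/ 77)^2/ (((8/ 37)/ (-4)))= -230917/ 11858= -19.47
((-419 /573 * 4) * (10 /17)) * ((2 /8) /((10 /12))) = -1676 /3247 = -0.52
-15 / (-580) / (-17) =-3 / 1972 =-0.00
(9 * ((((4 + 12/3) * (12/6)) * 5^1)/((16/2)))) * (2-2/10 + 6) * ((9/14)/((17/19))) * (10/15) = 40014/119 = 336.25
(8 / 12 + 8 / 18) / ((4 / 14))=35 / 9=3.89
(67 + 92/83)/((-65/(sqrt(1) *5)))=-5653/1079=-5.24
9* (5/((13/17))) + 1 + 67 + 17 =1870/13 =143.85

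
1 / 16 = 0.06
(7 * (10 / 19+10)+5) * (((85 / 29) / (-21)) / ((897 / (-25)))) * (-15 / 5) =-10625 / 11571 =-0.92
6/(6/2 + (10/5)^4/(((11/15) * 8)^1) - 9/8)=176/135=1.30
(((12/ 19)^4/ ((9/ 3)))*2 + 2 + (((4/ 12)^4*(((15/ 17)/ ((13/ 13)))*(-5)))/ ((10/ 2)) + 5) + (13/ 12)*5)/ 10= 2993702281/ 2392693560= 1.25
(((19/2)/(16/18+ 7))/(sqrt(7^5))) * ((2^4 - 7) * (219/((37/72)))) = 12133476 * sqrt(7)/901061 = 35.63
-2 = -2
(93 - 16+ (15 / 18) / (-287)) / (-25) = -132589 / 43050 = -3.08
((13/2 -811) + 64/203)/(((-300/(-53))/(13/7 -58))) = 2266882557/284200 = 7976.36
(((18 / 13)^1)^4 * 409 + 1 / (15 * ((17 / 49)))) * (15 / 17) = 10949871409 / 8254129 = 1326.59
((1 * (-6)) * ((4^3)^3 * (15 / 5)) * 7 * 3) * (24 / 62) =-38357586.58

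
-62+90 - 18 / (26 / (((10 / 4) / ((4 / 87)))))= -1003 / 104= -9.64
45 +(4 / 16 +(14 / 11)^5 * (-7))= 14091159 / 644204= 21.87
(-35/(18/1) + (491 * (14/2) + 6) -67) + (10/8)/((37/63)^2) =3377.68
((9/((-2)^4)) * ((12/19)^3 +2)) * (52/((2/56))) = 12650274/6859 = 1844.33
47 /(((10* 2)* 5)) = 47 /100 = 0.47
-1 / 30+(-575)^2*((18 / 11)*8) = 1428299989 / 330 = 4328181.78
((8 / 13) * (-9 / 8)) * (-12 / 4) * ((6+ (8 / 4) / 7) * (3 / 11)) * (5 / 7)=1620 / 637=2.54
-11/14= -0.79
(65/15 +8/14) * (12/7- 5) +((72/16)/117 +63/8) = -125395/15288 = -8.20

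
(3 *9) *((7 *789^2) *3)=352969407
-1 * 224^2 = -50176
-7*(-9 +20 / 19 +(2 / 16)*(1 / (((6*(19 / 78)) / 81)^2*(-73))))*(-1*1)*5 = -97450675 / 210824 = -462.24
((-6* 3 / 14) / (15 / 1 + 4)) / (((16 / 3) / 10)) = -135 / 1064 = -0.13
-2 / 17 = -0.12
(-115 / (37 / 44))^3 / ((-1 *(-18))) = -64777108000 / 455877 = -142093.39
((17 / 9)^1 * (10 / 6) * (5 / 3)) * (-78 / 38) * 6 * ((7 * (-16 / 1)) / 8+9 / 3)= 121550 / 171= 710.82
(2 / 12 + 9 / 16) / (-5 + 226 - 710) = -35 / 23472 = -0.00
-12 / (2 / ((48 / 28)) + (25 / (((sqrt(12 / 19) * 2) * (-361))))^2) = -1316928 / 128243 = -10.27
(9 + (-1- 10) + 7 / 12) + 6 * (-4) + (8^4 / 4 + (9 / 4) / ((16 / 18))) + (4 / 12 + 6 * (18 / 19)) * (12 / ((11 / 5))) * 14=29306203 / 20064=1460.64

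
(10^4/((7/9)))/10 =9000/7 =1285.71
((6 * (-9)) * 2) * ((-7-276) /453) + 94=161.47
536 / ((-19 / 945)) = -506520 / 19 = -26658.95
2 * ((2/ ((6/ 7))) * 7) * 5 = 490/ 3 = 163.33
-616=-616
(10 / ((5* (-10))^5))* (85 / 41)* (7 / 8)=-119 / 2050000000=-0.00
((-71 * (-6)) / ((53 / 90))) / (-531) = -4260 / 3127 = -1.36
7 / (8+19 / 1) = 7 / 27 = 0.26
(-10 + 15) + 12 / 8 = 13 / 2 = 6.50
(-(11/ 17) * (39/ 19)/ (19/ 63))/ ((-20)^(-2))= -10810800/ 6137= -1761.58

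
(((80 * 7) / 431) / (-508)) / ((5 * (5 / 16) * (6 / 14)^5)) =-7529536 / 66505455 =-0.11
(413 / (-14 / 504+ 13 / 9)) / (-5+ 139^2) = 1239 / 82093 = 0.02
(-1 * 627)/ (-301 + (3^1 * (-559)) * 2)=627/ 3655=0.17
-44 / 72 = -11 / 18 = -0.61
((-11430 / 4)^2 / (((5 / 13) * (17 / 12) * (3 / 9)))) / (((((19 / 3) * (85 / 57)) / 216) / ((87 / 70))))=12925990728612 / 10115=1277903186.22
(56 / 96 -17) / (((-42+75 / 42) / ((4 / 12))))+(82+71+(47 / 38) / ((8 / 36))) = 158.70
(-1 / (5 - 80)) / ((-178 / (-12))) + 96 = 213602 / 2225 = 96.00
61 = 61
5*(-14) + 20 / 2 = -60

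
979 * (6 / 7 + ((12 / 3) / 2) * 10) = 142934 / 7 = 20419.14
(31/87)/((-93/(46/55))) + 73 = 1047869/14355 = 73.00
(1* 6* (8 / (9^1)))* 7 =112 / 3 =37.33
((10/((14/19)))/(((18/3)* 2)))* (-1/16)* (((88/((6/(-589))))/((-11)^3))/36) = -55955/4390848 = -0.01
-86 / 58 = -43 / 29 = -1.48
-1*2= -2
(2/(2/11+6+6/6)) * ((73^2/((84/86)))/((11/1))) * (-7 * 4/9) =-916588/2133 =-429.72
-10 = -10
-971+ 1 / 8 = -7767 / 8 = -970.88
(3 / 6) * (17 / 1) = 17 / 2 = 8.50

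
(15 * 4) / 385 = 12 / 77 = 0.16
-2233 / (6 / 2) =-2233 / 3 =-744.33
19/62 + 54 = 3367/62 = 54.31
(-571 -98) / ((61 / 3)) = -2007 / 61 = -32.90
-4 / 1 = -4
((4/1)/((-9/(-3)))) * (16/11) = 64/33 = 1.94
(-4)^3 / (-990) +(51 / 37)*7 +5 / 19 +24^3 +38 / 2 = 4820628011 / 347985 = 13852.98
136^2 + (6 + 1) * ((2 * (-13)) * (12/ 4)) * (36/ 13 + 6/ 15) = 83828/ 5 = 16765.60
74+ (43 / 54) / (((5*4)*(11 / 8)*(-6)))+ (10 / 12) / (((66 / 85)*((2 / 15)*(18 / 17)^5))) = 199646945617 / 2494229760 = 80.04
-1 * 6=-6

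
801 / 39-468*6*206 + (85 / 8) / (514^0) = -60155351 / 104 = -578416.84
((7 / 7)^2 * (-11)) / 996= -11 / 996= -0.01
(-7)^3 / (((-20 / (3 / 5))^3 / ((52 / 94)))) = 120393 / 23500000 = 0.01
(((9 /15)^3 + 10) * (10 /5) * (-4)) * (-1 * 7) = 71512 /125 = 572.10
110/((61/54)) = 5940/61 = 97.38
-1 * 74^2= -5476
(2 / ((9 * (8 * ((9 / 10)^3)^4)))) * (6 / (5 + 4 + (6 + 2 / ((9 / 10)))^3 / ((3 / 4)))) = 500000000000 / 635593918423131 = 0.00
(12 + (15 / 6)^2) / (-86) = -73 / 344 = -0.21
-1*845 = -845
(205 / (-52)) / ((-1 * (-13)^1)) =-0.30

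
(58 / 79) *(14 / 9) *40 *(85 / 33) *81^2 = 772007.36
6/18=0.33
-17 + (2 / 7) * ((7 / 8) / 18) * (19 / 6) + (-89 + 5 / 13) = -592889 / 5616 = -105.57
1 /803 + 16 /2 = 6425 /803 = 8.00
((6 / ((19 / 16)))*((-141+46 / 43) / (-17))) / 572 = 13128 / 180557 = 0.07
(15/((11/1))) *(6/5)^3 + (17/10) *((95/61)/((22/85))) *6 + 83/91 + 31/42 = 299418844/4579575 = 65.38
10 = 10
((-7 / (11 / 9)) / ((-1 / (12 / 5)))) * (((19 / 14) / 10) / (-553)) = -0.00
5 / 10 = 1 / 2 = 0.50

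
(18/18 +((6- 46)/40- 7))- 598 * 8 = -4791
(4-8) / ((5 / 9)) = -7.20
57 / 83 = 0.69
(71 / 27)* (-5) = -355 / 27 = -13.15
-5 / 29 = -0.17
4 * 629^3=995432756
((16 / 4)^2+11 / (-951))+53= 65608 / 951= 68.99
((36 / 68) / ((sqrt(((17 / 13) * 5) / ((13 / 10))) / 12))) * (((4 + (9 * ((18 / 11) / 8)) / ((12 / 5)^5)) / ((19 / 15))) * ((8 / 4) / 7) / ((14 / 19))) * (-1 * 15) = -2863091205 * sqrt(34) / 319019008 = -52.33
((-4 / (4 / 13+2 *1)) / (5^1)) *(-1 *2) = 0.69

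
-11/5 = -2.20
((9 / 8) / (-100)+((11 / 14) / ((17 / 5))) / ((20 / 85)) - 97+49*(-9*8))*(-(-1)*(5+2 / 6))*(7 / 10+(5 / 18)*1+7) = -7285748117 / 47250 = -154195.73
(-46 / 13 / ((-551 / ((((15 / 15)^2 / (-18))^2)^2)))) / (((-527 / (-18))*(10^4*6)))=23 / 660456678960000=0.00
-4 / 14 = -0.29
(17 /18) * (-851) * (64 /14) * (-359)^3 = 10709811076688 /63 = 169997001217.27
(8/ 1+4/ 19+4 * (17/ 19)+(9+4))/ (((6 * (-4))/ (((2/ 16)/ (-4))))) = 157/ 4864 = 0.03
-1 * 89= -89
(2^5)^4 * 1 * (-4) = -4194304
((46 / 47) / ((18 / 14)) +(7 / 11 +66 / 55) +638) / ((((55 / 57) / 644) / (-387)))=-165460488.06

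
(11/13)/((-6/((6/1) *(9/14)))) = -99/182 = -0.54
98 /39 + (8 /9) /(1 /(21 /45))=5138 /1755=2.93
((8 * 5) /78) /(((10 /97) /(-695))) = -134830 /39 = -3457.18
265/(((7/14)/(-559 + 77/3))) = -848000/3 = -282666.67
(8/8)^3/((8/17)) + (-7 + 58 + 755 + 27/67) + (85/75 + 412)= 9822157/8040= 1221.66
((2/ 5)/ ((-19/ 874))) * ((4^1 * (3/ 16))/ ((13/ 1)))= -69/ 65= -1.06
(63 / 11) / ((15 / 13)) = 273 / 55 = 4.96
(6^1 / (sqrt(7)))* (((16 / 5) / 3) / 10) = 16* sqrt(7) / 175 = 0.24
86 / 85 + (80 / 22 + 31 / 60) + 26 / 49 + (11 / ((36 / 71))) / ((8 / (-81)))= -941051137 / 4398240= -213.96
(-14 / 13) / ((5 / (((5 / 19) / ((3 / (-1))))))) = 14 / 741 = 0.02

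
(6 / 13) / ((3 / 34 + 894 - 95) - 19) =68 / 114933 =0.00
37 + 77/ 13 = 558/ 13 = 42.92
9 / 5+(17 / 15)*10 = 197 / 15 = 13.13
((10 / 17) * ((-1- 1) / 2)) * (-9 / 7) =0.76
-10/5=-2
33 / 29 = 1.14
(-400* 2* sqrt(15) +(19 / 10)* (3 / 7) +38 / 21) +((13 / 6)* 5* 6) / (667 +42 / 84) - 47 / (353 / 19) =421019 / 2199190 - 800* sqrt(15) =-3098.20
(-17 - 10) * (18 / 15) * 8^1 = -1296 / 5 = -259.20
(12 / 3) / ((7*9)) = 4 / 63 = 0.06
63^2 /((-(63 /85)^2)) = -7225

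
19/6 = 3.17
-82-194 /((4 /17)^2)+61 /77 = -2208565 /616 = -3585.33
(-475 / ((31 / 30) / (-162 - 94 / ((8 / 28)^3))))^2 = 14275261310765625 / 3844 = 3713647583445.79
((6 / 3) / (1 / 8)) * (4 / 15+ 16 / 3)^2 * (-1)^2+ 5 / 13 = 163197 / 325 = 502.14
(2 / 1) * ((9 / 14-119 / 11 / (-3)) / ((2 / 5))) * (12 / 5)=3926 / 77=50.99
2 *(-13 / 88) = -13 / 44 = -0.30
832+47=879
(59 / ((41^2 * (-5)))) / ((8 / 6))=-177 / 33620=-0.01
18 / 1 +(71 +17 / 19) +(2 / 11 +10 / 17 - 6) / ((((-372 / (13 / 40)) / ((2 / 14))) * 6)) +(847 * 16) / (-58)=-1542883831471 / 10732333920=-143.76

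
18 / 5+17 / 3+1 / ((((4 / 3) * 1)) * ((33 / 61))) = 7031 / 660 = 10.65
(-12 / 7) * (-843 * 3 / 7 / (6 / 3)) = 15174 / 49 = 309.67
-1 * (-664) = 664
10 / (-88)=-5 / 44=-0.11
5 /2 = 2.50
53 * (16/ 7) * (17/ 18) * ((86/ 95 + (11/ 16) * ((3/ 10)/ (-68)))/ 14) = 9884977/ 1340640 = 7.37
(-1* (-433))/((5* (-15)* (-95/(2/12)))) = 433/42750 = 0.01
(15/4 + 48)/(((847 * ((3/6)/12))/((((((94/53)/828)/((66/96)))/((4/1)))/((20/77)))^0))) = 1242/847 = 1.47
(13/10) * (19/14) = 247/140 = 1.76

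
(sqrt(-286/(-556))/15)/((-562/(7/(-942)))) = 7 * sqrt(39754)/2207614680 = 0.00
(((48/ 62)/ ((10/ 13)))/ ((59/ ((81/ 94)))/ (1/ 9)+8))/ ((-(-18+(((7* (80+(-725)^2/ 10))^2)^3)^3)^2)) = -1786706395136/ 273050619730078175036700822977469571641125904084336940291357534353425584808210080703644507153343759659992311013723541943697036981229833679162814968530694673581975682000288660262194858972521728136685588476365922664265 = -0.00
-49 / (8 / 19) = -931 / 8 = -116.38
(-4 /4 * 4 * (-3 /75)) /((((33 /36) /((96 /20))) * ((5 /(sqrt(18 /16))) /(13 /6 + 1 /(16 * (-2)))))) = 0.38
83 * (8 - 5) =249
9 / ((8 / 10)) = 45 / 4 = 11.25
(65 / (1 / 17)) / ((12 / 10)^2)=27625 / 36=767.36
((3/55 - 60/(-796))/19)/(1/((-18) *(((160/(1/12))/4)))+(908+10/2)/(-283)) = -695392128/328094887373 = -0.00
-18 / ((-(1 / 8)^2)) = 1152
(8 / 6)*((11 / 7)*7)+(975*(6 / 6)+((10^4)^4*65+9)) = 1950000000000002996 / 3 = 650000000000000998.67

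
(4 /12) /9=0.04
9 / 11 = 0.82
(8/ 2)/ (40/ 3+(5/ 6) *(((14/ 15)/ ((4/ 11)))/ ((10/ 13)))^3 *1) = 129600000/ 1435003001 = 0.09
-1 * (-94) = 94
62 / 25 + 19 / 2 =599 / 50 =11.98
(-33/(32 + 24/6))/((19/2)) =-11/114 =-0.10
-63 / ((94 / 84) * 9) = -294 / 47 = -6.26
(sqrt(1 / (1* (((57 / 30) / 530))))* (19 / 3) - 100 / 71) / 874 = -50 / 31027 +5* sqrt(1007) / 1311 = 0.12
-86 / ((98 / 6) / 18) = -4644 / 49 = -94.78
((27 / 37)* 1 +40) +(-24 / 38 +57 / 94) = 2689837 / 66082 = 40.70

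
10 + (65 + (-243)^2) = 59124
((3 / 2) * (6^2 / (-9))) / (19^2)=-6 / 361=-0.02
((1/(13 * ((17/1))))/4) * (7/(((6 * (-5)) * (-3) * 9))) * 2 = 7/358020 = 0.00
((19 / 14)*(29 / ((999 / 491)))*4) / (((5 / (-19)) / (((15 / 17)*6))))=-20561116 / 13209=-1556.60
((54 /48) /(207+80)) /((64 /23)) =207 /146944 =0.00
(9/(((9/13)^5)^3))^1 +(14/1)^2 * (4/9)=53178715823500693/22876792454961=2324.57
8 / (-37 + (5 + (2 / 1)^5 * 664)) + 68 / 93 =60143 / 82212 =0.73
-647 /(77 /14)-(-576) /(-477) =-69286 /583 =-118.84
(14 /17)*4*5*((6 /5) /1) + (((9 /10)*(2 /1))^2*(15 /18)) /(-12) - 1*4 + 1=11247 /680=16.54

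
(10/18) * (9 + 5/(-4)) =155/36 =4.31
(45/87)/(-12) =-5/116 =-0.04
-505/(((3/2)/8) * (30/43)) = -34744/9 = -3860.44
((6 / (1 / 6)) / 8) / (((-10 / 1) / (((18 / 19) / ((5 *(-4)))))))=81 / 3800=0.02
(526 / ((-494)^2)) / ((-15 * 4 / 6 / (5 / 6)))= -263 / 1464216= -0.00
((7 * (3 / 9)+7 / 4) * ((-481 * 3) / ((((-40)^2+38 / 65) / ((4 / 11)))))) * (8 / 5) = -2.14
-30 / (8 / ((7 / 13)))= -105 / 52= -2.02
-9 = -9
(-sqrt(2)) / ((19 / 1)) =-sqrt(2) / 19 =-0.07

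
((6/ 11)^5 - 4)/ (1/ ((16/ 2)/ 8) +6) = -636428/ 1127357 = -0.56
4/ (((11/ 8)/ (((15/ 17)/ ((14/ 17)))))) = 240/ 77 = 3.12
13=13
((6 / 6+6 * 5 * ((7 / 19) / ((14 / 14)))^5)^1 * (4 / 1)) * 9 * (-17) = -1823949108 / 2476099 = -736.62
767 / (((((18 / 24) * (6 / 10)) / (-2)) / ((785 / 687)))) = -3895.16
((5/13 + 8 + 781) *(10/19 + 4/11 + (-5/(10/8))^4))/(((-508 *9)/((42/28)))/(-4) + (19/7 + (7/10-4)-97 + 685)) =50283800/334609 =150.28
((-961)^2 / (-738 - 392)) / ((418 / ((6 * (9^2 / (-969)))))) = 74805201 / 76282910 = 0.98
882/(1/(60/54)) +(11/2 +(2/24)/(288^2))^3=1146.38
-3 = -3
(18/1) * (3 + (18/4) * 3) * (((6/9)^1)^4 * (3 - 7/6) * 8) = 860.44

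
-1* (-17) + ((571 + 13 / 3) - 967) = -1124 / 3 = -374.67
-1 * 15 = -15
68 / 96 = 17 / 24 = 0.71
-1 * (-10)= 10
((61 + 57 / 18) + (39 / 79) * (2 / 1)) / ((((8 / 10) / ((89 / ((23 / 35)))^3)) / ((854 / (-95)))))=-398585512701005875 / 219152004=-1818762801.28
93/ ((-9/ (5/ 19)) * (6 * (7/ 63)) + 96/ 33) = -5115/ 1094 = -4.68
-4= -4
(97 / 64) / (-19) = -97 / 1216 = -0.08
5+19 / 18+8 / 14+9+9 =3103 / 126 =24.63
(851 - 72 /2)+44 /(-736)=149949 /184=814.94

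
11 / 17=0.65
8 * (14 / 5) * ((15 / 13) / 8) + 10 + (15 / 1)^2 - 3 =3058 / 13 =235.23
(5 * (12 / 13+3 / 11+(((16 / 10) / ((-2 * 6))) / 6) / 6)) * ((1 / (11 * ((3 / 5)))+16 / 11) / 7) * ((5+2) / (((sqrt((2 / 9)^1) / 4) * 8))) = 2439431 * sqrt(2) / 339768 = 10.15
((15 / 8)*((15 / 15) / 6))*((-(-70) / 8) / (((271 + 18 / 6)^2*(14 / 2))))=25 / 4804864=0.00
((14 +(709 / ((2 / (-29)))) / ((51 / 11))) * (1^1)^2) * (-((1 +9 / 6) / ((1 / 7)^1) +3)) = 9214463 / 204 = 45168.94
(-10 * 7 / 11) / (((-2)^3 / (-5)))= -175 / 44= -3.98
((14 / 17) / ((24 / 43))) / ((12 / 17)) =301 / 144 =2.09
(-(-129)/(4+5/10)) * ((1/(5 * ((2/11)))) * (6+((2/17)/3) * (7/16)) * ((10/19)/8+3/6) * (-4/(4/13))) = -129823837/93024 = -1395.60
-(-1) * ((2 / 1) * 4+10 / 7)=66 / 7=9.43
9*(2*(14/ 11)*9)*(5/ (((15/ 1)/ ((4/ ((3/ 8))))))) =8064/ 11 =733.09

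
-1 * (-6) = 6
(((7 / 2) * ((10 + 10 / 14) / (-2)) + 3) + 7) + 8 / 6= -89 / 12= -7.42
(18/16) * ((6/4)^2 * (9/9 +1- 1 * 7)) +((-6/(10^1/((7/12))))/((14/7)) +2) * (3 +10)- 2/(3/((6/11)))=18841/1760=10.71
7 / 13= 0.54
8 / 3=2.67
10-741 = -731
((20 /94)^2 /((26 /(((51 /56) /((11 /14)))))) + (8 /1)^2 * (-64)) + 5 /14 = -9056317884 /2211209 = -4095.64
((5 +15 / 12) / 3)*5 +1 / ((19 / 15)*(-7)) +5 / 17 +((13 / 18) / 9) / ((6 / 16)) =23761433 / 2197692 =10.81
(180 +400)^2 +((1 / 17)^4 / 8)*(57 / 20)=4495434304057 / 13363360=336400.00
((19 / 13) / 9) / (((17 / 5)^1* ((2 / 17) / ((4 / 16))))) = 95 / 936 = 0.10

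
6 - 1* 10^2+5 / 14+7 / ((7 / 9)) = -1185 / 14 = -84.64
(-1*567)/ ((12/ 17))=-3213/ 4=-803.25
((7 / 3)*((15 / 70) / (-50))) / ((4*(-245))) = 1 / 98000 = 0.00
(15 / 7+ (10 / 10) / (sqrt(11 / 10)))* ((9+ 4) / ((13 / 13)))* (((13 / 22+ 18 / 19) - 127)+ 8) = -9574305 / 2926 - 638287* sqrt(110) / 4598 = -4728.09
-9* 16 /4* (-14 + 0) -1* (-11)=515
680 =680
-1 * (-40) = 40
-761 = -761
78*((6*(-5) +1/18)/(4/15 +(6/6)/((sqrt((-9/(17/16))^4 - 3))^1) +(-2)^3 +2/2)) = 50625575*sqrt(429731133)/1461222831836 +506872884903385/1461222831836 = 347.60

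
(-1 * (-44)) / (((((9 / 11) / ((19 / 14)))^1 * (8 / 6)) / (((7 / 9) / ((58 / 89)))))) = 204611 / 3132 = 65.33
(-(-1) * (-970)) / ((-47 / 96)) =93120 / 47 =1981.28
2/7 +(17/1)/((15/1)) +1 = 254/105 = 2.42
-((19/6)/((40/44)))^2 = -43681/3600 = -12.13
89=89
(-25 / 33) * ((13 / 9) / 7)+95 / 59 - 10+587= 578.45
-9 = -9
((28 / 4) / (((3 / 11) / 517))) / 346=39809 / 1038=38.35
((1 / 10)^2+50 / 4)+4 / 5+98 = 11131 / 100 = 111.31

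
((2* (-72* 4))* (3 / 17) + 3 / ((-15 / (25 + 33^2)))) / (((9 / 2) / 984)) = -70945.76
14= 14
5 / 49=0.10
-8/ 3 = -2.67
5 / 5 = 1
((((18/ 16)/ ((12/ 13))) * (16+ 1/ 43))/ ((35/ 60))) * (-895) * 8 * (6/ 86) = -16723.01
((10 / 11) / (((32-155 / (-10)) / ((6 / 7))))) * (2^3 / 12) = 16 / 1463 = 0.01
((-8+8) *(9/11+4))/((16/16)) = 0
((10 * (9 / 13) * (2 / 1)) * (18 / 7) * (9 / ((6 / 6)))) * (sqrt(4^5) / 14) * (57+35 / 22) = 300697920 / 7007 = 42913.93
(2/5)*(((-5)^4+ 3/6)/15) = 417/25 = 16.68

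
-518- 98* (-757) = 73668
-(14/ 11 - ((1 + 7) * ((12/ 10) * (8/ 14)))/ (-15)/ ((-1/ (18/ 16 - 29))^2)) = -549469/ 1925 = -285.44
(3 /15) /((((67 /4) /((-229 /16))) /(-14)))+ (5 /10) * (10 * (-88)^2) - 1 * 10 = 25937303 /670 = 38712.39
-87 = -87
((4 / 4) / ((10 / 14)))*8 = 56 / 5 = 11.20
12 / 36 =1 / 3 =0.33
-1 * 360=-360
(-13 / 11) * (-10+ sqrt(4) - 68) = 988 / 11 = 89.82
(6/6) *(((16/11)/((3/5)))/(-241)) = -80/7953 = -0.01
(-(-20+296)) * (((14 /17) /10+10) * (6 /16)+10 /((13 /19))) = -11220987 /2210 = -5077.37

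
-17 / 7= -2.43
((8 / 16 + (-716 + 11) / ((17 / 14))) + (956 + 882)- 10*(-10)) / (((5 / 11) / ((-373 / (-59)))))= 189431407 / 10030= 18886.48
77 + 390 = 467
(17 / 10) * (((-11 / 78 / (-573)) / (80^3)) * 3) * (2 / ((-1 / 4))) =-187 / 9534720000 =-0.00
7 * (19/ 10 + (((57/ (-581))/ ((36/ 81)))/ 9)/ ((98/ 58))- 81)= -45046223/ 81340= -553.80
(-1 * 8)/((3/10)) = -80/3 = -26.67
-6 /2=-3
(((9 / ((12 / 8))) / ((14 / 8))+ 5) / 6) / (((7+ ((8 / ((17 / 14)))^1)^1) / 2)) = 1003 / 4851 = 0.21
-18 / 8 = -9 / 4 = -2.25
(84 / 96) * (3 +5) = 7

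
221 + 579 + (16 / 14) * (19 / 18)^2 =454322 / 567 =801.27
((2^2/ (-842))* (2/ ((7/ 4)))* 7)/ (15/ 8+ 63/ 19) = -2432/ 332169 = -0.01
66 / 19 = 3.47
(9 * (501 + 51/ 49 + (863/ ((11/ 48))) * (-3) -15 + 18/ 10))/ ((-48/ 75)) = 655407315/ 4312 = 151996.13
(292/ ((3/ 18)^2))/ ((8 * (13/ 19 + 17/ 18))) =449388/ 557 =806.80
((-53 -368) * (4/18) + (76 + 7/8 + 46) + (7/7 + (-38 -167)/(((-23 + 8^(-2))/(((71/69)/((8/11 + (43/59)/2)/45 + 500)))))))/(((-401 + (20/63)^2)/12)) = -2855585696269327749/3144597719199452018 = -0.91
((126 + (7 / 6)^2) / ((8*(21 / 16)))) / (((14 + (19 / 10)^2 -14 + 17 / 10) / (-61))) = -1997750 / 14337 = -139.34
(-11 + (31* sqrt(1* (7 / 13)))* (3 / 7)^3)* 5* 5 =-275 + 20925* sqrt(91) / 4459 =-230.23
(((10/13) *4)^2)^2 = 2560000/28561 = 89.63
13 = 13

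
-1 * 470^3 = -103823000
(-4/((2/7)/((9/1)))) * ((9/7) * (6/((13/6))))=-448.62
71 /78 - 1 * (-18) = 18.91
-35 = -35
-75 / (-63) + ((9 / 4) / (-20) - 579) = -970909 / 1680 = -577.92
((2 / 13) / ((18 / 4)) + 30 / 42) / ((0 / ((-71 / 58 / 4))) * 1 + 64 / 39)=0.46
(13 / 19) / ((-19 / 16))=-0.58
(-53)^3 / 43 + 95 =-3367.26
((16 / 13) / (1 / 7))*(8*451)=404096 / 13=31084.31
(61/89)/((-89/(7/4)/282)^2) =59424309/2819876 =21.07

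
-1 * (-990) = 990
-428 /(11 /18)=-7704 /11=-700.36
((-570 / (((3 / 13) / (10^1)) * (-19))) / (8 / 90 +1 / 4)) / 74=117000 / 2257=51.84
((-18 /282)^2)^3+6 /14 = 32337651090 /75454507303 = 0.43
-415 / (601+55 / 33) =-1245 / 1808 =-0.69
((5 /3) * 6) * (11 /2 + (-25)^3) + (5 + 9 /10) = -156189.10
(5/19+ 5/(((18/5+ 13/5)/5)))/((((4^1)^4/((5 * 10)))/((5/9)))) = 158125/339264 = 0.47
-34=-34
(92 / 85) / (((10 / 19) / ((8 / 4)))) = 1748 / 425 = 4.11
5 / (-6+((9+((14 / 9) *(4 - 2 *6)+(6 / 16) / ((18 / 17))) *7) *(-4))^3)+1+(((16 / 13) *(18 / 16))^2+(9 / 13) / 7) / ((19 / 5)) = 181393131521774 / 118515578634011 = 1.53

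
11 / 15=0.73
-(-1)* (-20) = -20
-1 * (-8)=8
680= 680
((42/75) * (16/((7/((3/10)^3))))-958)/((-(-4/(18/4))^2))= 121242501/100000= 1212.43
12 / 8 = 3 / 2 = 1.50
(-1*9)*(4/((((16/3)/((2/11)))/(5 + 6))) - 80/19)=927/38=24.39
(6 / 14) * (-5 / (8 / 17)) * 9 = -2295 / 56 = -40.98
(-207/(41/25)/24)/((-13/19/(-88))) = -360525/533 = -676.41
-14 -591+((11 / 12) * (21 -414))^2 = 2066801 / 16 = 129175.06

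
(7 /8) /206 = 7 /1648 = 0.00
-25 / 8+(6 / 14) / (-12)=-177 / 56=-3.16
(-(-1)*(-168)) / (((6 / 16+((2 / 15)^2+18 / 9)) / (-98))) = 29635200 / 4307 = 6880.71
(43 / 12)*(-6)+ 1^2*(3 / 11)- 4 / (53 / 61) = -30119 / 1166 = -25.83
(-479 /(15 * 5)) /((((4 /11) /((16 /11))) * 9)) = -1916 /675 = -2.84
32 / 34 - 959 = -16287 / 17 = -958.06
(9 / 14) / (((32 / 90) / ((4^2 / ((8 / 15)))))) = 6075 / 112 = 54.24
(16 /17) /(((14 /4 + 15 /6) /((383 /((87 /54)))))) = 18384 /493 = 37.29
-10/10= -1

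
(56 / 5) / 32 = 7 / 20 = 0.35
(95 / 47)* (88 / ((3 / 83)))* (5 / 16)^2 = 2168375 / 4512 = 480.58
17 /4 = 4.25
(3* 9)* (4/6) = 18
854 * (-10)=-8540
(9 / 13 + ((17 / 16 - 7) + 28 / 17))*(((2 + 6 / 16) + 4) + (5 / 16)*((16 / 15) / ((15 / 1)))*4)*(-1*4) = 759139 / 8160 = 93.03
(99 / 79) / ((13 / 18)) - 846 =-867060 / 1027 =-844.26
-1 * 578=-578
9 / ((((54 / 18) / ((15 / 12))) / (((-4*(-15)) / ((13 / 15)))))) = 259.62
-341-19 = -360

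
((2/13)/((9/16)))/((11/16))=512/1287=0.40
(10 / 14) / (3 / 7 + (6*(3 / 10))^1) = 25 / 78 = 0.32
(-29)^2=841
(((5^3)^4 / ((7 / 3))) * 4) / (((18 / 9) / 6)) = 1255580357.14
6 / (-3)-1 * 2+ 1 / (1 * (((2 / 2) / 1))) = -3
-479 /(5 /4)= -1916 /5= -383.20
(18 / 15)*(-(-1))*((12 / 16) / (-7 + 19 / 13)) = -13 / 80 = -0.16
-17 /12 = -1.42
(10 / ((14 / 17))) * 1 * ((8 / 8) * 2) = 24.29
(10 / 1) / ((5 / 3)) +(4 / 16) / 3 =73 / 12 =6.08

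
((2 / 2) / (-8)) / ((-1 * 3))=1 / 24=0.04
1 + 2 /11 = 13 /11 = 1.18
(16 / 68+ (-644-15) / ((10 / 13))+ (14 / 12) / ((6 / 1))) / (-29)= 29.53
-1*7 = -7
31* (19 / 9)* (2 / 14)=589 / 63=9.35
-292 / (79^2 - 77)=-0.05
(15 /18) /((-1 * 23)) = -5 /138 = -0.04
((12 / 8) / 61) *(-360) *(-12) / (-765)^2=16 / 88145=0.00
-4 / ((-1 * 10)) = 2 / 5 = 0.40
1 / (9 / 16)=16 / 9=1.78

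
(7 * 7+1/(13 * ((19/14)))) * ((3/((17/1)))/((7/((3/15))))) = 5193/20995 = 0.25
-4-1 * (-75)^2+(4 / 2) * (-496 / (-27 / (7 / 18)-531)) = -23651743 / 4203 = -5627.35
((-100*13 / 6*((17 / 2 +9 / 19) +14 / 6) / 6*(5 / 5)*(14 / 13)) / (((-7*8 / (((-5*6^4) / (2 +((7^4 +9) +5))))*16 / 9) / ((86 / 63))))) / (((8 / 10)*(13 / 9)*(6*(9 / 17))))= -588911875 / 133727776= -4.40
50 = 50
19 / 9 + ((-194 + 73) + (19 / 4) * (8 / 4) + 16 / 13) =-25309 / 234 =-108.16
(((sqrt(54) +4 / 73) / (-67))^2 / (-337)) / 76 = -143891 / 306343608086 - 6 * sqrt(6) / 2098243891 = -0.00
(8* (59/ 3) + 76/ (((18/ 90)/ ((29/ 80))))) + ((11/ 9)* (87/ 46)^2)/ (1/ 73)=1949579/ 3174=614.23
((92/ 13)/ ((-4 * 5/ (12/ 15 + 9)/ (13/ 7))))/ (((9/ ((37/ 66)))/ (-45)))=5957/ 330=18.05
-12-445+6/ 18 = -1370/ 3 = -456.67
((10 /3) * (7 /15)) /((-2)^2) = 7 /18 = 0.39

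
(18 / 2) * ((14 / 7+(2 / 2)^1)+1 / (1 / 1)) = 36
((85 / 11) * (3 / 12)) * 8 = 15.45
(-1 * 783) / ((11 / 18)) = -14094 / 11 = -1281.27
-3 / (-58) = 0.05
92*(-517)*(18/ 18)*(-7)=332948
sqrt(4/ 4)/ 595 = 1/ 595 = 0.00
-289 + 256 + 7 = -26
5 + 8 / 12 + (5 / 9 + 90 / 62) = 2141 / 279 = 7.67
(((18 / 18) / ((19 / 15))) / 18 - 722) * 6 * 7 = -576121 / 19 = -30322.16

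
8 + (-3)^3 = -19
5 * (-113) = -565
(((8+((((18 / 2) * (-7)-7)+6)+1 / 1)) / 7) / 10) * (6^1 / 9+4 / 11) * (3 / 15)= -17 / 105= -0.16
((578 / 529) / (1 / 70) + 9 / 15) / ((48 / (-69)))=-203887 / 1840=-110.81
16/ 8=2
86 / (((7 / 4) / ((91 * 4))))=17888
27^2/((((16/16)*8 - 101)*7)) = -243/217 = -1.12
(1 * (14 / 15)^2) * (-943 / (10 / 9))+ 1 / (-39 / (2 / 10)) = -3604171 / 4875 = -739.32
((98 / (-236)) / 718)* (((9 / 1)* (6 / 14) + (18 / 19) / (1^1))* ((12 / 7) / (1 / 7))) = -13419 / 402439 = -0.03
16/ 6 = 8/ 3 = 2.67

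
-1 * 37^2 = -1369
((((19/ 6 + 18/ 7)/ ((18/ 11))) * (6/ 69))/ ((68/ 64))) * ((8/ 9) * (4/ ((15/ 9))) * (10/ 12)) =339328/ 665091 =0.51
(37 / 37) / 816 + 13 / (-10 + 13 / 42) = -445129 / 332112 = -1.34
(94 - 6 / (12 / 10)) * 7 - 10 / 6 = 621.33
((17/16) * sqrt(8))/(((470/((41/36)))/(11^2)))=84337 * sqrt(2)/135360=0.88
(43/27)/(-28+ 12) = -43/432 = -0.10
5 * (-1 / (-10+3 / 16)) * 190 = 15200 / 157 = 96.82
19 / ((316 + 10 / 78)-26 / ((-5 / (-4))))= 195 / 3031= 0.06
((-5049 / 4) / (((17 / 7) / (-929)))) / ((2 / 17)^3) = 9488923983 / 32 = 296528874.47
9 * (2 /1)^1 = 18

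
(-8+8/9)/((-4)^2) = -4/9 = -0.44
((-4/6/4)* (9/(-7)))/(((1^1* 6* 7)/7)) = 1/28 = 0.04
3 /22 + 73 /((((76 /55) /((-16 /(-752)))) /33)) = 1462803 /39292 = 37.23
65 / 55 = 13 / 11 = 1.18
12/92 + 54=1245/23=54.13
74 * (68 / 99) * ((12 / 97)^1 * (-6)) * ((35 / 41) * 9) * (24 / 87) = -101445120 / 1268663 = -79.96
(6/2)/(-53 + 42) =-0.27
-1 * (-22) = 22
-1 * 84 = -84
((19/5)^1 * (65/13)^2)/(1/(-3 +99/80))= -2679/16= -167.44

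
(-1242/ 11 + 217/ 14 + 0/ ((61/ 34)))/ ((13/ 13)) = -2143/ 22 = -97.41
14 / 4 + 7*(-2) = -10.50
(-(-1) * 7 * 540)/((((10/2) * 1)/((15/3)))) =3780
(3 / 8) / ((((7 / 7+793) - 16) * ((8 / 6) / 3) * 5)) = 27 / 124480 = 0.00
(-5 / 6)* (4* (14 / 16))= -35 / 12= -2.92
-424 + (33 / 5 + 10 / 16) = -16671 / 40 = -416.78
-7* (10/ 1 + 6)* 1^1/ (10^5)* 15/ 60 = -7/ 25000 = -0.00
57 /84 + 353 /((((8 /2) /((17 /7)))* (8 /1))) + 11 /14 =6329 /224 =28.25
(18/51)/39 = 2/221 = 0.01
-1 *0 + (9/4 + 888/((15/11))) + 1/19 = 248331/380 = 653.50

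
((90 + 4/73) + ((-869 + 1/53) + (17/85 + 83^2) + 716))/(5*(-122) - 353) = -137128/19345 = -7.09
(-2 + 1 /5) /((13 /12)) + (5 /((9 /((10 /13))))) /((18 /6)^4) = -1.66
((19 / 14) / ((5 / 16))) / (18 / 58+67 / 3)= 6612 / 34475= 0.19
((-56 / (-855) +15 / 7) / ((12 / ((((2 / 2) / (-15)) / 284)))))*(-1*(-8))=-13217 / 38244150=-0.00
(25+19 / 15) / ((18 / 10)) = 394 / 27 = 14.59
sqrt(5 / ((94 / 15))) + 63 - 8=5*sqrt(282) / 94 + 55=55.89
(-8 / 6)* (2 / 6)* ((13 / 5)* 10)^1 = -104 / 9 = -11.56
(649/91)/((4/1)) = 649/364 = 1.78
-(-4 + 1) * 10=30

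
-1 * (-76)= 76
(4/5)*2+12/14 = 86/35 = 2.46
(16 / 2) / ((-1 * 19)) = -8 / 19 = -0.42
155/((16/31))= 4805/16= 300.31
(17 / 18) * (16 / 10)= 1.51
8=8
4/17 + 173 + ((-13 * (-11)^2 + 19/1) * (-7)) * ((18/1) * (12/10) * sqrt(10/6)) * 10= 3033555.76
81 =81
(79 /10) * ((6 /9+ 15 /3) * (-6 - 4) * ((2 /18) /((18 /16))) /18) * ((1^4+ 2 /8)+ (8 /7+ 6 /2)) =-202793 /15309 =-13.25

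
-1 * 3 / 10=-3 / 10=-0.30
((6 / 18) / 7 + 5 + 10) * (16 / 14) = 2528 / 147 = 17.20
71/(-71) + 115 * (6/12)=113/2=56.50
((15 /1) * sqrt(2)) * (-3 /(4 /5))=-225 * sqrt(2) /4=-79.55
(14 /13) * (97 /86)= 679 /559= 1.21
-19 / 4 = -4.75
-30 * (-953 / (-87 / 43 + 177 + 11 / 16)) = 19669920 / 120857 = 162.75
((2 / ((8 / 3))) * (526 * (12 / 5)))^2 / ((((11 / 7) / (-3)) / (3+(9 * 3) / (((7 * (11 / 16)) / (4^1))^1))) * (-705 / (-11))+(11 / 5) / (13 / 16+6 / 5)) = -7068330031644 / 1785025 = -3959793.30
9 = 9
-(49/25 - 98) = 2401/25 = 96.04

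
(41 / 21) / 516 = 41 / 10836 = 0.00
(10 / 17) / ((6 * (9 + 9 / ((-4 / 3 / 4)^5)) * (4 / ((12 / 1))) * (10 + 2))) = -5 / 444312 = -0.00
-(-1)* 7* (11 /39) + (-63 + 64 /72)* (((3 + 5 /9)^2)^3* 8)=-62422931917193 /62178597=-1003929.57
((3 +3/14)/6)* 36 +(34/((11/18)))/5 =11709/385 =30.41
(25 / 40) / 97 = 5 / 776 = 0.01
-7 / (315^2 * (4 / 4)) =-1 / 14175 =-0.00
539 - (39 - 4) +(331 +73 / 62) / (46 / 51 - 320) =507479607 / 1008988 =502.96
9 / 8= 1.12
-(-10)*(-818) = -8180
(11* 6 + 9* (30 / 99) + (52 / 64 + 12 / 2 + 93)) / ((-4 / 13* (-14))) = 385619 / 9856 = 39.13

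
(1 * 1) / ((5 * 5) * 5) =1 / 125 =0.01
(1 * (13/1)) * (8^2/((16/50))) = 2600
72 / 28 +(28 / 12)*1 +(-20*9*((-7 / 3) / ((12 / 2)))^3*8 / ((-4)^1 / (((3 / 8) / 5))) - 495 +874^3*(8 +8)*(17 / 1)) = 274571206413311 / 1512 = 181594713236.32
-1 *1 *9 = -9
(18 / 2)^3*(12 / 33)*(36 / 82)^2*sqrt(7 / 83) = 944784*sqrt(581) / 1534753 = 14.84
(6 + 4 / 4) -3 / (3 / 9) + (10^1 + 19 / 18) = 163 / 18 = 9.06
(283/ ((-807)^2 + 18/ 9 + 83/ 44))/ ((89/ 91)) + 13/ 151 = 33325084871/ 385096251753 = 0.09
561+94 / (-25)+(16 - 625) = -1294 / 25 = -51.76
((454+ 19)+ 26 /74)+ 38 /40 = 350983 /740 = 474.30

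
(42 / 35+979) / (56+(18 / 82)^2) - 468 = -212229199 / 471085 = -450.51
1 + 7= 8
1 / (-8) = -1 / 8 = -0.12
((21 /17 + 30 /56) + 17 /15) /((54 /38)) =394003 /192780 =2.04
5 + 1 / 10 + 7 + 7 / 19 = 2369 / 190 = 12.47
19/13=1.46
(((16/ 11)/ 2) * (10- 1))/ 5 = 72/ 55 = 1.31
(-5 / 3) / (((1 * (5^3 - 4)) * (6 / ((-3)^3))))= 15 / 242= 0.06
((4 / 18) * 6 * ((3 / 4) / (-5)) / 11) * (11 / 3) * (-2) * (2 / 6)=2 / 45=0.04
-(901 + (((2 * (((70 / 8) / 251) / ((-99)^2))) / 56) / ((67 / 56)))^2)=-97908998684767425181 / 108667035166223556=-901.00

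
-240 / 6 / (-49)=40 / 49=0.82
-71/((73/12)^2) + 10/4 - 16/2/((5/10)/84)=-14318155/10658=-1343.42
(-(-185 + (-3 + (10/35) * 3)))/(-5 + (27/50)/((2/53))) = 131000/6517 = 20.10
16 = 16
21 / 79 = 0.27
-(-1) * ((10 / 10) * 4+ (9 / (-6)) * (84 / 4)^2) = -1315 / 2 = -657.50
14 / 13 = 1.08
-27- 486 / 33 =-459 / 11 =-41.73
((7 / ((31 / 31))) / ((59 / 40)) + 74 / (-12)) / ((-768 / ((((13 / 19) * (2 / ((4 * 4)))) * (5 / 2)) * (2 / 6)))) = 0.00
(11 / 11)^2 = 1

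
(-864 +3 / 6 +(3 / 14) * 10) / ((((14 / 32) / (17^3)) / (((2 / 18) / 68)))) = -6970102 / 441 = -15805.22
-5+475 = 470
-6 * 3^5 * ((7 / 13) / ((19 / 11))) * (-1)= 112266 / 247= 454.52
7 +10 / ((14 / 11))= 104 / 7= 14.86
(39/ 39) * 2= 2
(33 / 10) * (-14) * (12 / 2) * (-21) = 29106 / 5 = 5821.20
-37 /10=-3.70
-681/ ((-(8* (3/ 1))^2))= 227/ 192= 1.18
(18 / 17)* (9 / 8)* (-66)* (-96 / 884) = 8.54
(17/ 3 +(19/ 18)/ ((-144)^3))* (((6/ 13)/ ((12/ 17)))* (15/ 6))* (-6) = -25888479665/ 465813504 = -55.58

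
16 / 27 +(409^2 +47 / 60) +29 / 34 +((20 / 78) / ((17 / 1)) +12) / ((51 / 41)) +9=339418724441 / 2028780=167301.89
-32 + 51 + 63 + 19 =101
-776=-776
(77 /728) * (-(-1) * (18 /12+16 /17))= 913 /3536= 0.26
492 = 492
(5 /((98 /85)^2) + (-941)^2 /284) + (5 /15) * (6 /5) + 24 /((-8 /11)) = 2632969172 /852355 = 3089.05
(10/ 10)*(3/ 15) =1/ 5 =0.20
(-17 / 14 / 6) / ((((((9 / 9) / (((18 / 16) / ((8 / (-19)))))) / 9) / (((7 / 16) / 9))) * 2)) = 969 / 8192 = 0.12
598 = 598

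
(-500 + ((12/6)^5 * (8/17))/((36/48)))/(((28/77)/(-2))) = 134618/51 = 2639.57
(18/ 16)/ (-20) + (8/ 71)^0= 0.94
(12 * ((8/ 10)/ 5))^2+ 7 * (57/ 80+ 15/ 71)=7208469/ 710000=10.15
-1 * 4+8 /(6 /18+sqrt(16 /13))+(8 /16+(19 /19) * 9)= 11.05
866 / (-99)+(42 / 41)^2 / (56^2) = -23291045 / 2662704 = -8.75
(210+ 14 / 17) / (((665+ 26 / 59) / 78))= 5497856 / 222479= 24.71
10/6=5/3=1.67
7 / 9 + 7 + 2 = 88 / 9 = 9.78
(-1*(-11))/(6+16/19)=209/130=1.61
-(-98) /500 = 49 /250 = 0.20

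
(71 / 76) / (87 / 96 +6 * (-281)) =-568 / 1024537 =-0.00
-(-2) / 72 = 0.03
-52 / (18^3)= -13 / 1458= -0.01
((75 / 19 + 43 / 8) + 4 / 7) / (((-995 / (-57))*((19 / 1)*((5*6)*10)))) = 10527 / 105868000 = 0.00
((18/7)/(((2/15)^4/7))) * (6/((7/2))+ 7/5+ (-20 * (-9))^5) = 602654094009932625/56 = 10761680250177368.30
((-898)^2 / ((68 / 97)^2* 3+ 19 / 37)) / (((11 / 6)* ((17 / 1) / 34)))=3368830124784 / 7612385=442545.95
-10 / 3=-3.33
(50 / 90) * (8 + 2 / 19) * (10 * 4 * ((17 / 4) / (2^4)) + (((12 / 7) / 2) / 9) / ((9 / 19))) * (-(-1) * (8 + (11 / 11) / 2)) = 15305015 / 36936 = 414.37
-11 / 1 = -11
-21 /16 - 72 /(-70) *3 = 993 /560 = 1.77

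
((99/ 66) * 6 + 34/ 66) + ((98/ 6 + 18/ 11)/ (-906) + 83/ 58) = 4736803/ 433521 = 10.93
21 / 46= 0.46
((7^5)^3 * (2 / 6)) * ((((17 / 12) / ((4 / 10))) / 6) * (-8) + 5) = 23737807549715 / 54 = 439589028698.43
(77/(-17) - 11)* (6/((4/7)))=-2772/17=-163.06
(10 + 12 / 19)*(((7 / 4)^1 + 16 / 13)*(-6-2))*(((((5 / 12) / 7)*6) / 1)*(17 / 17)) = -156550 / 1729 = -90.54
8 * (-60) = -480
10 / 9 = 1.11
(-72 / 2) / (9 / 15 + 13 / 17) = -765 / 29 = -26.38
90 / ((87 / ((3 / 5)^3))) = 162 / 725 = 0.22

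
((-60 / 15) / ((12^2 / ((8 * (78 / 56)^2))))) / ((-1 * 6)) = 169 / 2352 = 0.07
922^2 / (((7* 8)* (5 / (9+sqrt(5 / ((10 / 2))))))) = 212521 / 7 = 30360.14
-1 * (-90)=90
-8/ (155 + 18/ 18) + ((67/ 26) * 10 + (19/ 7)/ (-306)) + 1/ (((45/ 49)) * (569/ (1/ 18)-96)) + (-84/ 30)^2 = 59240631479/ 1765784475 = 33.55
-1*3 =-3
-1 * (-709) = 709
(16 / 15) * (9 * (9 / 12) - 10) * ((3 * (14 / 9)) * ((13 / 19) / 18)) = -0.61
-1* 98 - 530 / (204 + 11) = -4320 / 43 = -100.47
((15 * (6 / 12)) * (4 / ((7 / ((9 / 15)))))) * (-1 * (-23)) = 414 / 7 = 59.14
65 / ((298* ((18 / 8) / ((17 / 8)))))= 1105 / 5364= 0.21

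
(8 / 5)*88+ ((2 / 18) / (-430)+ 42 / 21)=110527 / 774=142.80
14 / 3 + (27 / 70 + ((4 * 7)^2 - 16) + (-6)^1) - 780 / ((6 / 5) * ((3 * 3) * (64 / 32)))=460493 / 630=730.94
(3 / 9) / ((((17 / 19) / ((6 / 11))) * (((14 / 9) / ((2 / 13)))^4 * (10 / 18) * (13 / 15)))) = 6731586 / 166705730191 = 0.00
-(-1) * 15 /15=1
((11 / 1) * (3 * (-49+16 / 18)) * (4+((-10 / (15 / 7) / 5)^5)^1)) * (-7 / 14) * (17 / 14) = 50600316349 / 15946875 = 3173.06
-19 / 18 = -1.06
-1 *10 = -10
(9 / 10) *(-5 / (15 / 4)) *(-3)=18 / 5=3.60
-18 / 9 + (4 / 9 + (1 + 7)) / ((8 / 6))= 13 / 3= 4.33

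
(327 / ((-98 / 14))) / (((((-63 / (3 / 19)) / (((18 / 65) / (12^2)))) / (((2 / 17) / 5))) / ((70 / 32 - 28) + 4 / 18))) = -80333 / 592562880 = -0.00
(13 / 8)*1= 13 / 8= 1.62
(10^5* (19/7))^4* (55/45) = 143353100000000000000000000/21609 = 6633953445323707714378.27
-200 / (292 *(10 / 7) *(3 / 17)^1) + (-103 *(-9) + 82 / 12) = 135943 / 146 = 931.12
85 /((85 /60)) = 60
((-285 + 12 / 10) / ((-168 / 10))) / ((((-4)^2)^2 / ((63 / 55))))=387 / 5120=0.08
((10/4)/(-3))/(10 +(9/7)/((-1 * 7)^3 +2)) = -11935/143166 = -0.08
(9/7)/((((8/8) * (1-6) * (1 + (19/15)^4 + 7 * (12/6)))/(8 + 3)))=-1002375/6227872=-0.16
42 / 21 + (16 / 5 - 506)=-2504 / 5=-500.80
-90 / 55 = -18 / 11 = -1.64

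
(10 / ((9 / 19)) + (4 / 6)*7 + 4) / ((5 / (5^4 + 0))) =33500 / 9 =3722.22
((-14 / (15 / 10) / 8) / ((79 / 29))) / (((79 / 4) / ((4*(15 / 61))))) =-8120 / 380701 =-0.02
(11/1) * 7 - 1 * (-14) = 91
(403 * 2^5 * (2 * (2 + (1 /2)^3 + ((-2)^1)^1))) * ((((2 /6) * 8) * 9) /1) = 77376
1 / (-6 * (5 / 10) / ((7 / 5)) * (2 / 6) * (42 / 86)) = -43 / 15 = -2.87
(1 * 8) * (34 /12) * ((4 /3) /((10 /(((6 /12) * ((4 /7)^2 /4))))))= 272 /2205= 0.12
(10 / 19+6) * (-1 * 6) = -744 / 19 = -39.16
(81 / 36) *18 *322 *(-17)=-221697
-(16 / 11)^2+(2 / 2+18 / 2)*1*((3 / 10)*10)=3374 / 121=27.88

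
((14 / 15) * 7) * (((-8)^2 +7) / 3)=6958 / 45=154.62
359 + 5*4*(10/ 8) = 384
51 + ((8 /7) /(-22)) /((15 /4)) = 58889 /1155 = 50.99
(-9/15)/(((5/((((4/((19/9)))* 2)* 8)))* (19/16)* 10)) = -13824/45125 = -0.31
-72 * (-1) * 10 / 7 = 720 / 7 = 102.86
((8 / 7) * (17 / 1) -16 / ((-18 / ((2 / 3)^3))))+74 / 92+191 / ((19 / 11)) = 194866153 / 1486674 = 131.08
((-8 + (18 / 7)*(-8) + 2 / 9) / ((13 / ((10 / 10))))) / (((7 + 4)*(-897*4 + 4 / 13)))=893 / 16160760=0.00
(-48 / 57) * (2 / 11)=-32 / 209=-0.15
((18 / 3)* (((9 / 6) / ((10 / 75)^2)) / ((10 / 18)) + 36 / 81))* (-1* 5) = -54835 / 12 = -4569.58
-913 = -913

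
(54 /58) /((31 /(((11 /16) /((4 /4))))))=297 /14384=0.02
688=688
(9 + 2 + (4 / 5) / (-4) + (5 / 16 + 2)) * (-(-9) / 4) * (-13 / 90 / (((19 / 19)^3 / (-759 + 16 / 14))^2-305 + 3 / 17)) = 248784341 / 17795191424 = 0.01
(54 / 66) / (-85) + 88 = 82271 / 935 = 87.99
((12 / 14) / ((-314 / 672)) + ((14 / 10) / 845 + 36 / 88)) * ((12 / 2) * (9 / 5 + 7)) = -75.17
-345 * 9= -3105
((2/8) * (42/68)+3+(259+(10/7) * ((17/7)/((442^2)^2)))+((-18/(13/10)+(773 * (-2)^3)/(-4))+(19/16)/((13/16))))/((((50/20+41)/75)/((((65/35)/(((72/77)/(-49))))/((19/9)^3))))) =-37935570729129975/1184561481584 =-32024.99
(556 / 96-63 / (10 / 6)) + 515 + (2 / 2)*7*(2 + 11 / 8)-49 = 27457 / 60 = 457.62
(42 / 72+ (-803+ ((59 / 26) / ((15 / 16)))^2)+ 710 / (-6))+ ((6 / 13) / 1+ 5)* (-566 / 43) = -6453838577 / 6540300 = -986.78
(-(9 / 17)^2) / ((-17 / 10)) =810 / 4913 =0.16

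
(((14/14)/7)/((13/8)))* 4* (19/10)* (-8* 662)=-1609984/455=-3538.43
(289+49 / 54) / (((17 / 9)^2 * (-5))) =-9393 / 578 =-16.25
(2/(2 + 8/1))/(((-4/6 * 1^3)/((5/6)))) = -0.25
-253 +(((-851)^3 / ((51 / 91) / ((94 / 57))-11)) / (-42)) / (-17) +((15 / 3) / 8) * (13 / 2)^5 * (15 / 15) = 104730759888505 / 1190537472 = 87969.31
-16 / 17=-0.94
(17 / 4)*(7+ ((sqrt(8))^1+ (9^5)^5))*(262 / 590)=2227*sqrt(2) / 590+ 399689704647438928797840028 / 295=1354880354737081114568955.00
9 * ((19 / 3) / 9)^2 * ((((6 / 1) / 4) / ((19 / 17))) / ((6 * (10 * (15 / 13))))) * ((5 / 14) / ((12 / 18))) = 4199 / 90720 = 0.05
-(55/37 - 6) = 167/37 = 4.51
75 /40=15 /8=1.88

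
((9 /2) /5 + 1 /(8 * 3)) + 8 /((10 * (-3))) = 27 /40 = 0.68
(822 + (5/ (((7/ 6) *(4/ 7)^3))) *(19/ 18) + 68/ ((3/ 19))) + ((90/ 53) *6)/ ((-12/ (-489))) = 17218811/ 10176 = 1692.10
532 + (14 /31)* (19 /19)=16506 /31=532.45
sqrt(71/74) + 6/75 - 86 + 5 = -2023/25 + sqrt(5254)/74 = -79.94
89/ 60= 1.48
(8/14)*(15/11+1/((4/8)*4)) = 82/77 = 1.06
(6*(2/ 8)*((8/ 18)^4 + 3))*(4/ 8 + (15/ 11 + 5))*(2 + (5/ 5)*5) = 21075523/ 96228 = 219.02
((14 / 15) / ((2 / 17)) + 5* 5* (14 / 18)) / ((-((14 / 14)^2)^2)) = -1232 / 45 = -27.38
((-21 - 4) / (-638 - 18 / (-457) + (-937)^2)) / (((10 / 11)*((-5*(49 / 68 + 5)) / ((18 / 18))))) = 170918 / 155965770865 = 0.00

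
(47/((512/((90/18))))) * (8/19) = 235/1216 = 0.19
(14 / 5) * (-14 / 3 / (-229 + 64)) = 196 / 2475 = 0.08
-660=-660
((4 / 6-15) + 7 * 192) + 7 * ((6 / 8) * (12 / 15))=1333.87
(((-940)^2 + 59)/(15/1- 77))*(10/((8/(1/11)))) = -1619.61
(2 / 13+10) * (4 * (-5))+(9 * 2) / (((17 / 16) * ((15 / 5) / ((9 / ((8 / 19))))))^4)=39301172304 / 1085773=36196.49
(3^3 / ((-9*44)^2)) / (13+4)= 1 / 98736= 0.00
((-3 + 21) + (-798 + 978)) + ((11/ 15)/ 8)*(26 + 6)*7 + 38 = 3848/ 15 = 256.53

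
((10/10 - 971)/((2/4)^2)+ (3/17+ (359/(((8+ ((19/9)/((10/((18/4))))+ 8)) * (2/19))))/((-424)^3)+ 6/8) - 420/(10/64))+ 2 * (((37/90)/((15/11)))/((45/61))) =-14602561644731957621/2223879367392000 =-6566.26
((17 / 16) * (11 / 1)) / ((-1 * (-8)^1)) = 1.46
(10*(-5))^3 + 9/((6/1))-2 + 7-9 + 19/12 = -1500011/12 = -125000.92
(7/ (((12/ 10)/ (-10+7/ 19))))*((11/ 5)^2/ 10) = -51667/ 1900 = -27.19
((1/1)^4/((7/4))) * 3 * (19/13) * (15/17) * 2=6840/1547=4.42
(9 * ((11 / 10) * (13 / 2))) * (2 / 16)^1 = 1287 / 160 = 8.04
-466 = -466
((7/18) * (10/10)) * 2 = 7/9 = 0.78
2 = 2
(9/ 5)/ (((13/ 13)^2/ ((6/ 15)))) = 18/ 25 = 0.72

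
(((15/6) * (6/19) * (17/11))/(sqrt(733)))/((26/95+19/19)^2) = 121125 * sqrt(733)/118050383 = 0.03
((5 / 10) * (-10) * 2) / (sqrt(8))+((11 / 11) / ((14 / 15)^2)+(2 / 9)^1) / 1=2417 / 1764 - 5 * sqrt(2) / 2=-2.17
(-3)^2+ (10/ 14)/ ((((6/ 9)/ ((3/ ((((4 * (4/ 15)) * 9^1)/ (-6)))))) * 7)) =6831/ 784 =8.71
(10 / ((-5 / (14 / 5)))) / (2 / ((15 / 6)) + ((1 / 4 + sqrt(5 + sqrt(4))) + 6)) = -15792 / 17081 + 2240* sqrt(7) / 17081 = -0.58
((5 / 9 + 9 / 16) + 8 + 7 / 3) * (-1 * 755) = -1244995 / 144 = -8645.80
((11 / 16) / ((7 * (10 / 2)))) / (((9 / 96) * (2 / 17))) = 187 / 105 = 1.78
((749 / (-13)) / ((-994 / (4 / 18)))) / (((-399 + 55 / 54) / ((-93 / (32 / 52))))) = 29853 / 6103444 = 0.00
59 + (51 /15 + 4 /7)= 2204 /35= 62.97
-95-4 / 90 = -4277 / 45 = -95.04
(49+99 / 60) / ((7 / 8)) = 2026 / 35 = 57.89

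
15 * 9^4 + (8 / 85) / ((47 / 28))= 393168149 / 3995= 98415.06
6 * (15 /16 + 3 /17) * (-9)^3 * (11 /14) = -7289271 /1904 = -3828.40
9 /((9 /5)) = 5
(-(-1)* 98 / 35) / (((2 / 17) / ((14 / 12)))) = 833 / 30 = 27.77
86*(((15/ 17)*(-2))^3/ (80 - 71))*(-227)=58566000/ 4913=11920.62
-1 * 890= -890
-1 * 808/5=-808/5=-161.60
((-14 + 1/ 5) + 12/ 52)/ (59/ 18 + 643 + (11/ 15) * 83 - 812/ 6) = -15876/ 669019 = -0.02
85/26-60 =-1475/26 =-56.73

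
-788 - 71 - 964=-1823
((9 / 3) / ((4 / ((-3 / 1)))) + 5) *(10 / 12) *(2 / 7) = 55 / 84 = 0.65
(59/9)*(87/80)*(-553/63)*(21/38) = -946183/27360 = -34.58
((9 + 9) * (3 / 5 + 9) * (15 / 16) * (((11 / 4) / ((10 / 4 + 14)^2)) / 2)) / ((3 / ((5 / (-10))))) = -0.14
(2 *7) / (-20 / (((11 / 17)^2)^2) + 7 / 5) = -1024870 / 8249613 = -0.12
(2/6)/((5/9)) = 3/5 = 0.60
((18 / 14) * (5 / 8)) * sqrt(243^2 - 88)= 45 * sqrt(58961) / 56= 195.12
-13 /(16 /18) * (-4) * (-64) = -3744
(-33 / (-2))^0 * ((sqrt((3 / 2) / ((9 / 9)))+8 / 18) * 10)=40 / 9+5 * sqrt(6)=16.69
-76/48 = -19/12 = -1.58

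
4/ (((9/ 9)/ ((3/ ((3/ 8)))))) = 32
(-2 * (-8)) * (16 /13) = 256 /13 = 19.69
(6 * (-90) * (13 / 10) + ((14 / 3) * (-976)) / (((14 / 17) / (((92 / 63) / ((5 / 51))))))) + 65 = -26150543 / 315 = -83017.60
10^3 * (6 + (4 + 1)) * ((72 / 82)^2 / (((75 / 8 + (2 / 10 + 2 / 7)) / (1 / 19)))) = 362880000 / 8016689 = 45.27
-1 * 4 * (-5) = 20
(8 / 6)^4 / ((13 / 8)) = 2048 / 1053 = 1.94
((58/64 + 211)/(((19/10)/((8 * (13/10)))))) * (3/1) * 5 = 1322295/76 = 17398.62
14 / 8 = 7 / 4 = 1.75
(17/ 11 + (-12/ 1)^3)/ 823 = -18991/ 9053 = -2.10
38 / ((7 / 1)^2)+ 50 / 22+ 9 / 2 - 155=-158953 / 1078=-147.45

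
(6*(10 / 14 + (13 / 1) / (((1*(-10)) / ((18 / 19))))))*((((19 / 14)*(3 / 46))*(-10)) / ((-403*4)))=-774 / 454181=-0.00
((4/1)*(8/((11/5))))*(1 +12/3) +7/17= 13677/187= 73.14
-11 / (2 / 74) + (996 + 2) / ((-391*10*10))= -7957349 / 19550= -407.03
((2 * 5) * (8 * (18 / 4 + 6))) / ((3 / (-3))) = -840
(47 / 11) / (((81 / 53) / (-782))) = -1947962 / 891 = -2186.26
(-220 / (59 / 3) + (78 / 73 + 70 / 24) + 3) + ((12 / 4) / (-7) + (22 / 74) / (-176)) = -247994147 / 53544624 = -4.63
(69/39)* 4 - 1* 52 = -584/13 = -44.92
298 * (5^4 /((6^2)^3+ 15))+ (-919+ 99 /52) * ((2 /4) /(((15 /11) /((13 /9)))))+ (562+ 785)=14537875817 /16801560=865.27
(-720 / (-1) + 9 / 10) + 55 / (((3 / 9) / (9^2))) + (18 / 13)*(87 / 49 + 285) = 92256543 / 6370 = 14482.97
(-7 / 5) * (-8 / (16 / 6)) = 21 / 5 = 4.20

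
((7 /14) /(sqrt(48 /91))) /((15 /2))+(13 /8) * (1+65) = sqrt(273) /180+429 /4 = 107.34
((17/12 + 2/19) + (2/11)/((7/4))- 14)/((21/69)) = -4996543/122892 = -40.66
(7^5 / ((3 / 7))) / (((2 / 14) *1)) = 823543 / 3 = 274514.33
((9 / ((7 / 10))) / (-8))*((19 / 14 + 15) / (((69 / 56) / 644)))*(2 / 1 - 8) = 82440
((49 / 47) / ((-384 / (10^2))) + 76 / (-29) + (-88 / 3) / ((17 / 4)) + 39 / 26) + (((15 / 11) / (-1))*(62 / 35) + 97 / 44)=-485589603 / 57093344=-8.51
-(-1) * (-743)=-743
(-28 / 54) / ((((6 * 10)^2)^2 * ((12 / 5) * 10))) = -7 / 4199040000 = -0.00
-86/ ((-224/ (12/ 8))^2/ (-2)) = 0.01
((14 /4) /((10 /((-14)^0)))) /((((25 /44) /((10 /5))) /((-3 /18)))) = -77 /375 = -0.21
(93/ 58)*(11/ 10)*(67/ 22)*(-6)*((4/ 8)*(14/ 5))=-130851/ 2900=-45.12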